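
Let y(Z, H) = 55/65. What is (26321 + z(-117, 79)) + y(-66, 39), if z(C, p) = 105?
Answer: 343549/13 ≈ 26427.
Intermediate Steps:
y(Z, H) = 11/13 (y(Z, H) = 55*(1/65) = 11/13)
(26321 + z(-117, 79)) + y(-66, 39) = (26321 + 105) + 11/13 = 26426 + 11/13 = 343549/13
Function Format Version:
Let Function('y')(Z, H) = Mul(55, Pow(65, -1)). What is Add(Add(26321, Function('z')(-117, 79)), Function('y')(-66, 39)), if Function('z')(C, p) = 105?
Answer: Rational(343549, 13) ≈ 26427.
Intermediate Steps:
Function('y')(Z, H) = Rational(11, 13) (Function('y')(Z, H) = Mul(55, Rational(1, 65)) = Rational(11, 13))
Add(Add(26321, Function('z')(-117, 79)), Function('y')(-66, 39)) = Add(Add(26321, 105), Rational(11, 13)) = Add(26426, Rational(11, 13)) = Rational(343549, 13)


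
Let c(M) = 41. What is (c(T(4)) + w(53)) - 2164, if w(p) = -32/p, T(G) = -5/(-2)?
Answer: -112551/53 ≈ -2123.6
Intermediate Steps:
T(G) = 5/2 (T(G) = -5*(-1/2) = 5/2)
(c(T(4)) + w(53)) - 2164 = (41 - 32/53) - 2164 = 2141/53 - 2164 = -112551/53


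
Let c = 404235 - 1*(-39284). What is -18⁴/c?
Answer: -104976/443519 ≈ -0.23669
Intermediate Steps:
c = 443519 (c = 404235 + 39284 = 443519)
-18⁴/c = -18⁴/443519 = -104976/443519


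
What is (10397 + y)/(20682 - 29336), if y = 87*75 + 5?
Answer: -16927/8654 ≈ -1.9560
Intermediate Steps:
y = 6530 (y = 6525 + 5 = 6530)
(10397 + y)/(20682 - 29336) = (10397 + 6530)/(20682 - 29336) = 16927/(-8654) = 16927*(-1/8654) = -16927/8654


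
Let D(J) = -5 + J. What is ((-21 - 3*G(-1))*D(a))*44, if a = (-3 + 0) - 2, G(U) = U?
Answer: 7920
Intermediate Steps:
a = -5 (a = -3 - 2 = -5)
((-21 - 3*G(-1))*D(a))*44 = ((-21 - 3*(-1))*(-5 - 5))*44 = ((-21 + 3)*(-10))*44 = -18*(-10)*44 = 180*44 = 7920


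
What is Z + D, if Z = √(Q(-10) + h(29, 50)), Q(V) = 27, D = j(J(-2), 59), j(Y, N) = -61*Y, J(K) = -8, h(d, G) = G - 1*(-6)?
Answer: 488 + √83 ≈ 497.11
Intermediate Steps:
h(d, G) = 6 + G (h(d, G) = G + 6 = 6 + G)
D = 488 (D = -61*(-8) = 488)
Z = √83 (Z = √(27 + (6 + 50)) = √(27 + 56) = √83 ≈ 9.1104)
Z + D = √83 + 488 = 488 + √83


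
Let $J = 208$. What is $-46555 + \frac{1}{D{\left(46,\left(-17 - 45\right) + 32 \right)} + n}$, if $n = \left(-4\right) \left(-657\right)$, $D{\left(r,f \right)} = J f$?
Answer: $- \frac{168156661}{3612} \approx -46555.0$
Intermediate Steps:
$D{\left(r,f \right)} = 208 f$
$n = 2628$
$-46555 + \frac{1}{D{\left(46,\left(-17 - 45\right) + 32 \right)} + n} = -46555 + \frac{1}{208 \left(\left(-17 - 45\right) + 32\right) + 2628} = -46555 + \frac{1}{208 \left(-62 + 32\right) + 2628} = -46555 + \frac{1}{208 \left(-30\right) + 2628} = -46555 + \frac{1}{-6240 + 2628} = -46555 + \frac{1}{-3612} = -46555 - \frac{1}{3612} = - \frac{168156661}{3612}$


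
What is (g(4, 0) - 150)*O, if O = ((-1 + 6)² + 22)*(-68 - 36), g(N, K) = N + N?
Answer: 694096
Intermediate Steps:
g(N, K) = 2*N
O = -4888 (O = (5² + 22)*(-104) = (25 + 22)*(-104) = 47*(-104) = -4888)
(g(4, 0) - 150)*O = (2*4 - 150)*(-4888) = (8 - 150)*(-4888) = -142*(-4888) = 694096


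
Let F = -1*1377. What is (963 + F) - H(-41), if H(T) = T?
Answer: -373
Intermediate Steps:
F = -1377
(963 + F) - H(-41) = (963 - 1377) - 1*(-41) = -414 + 41 = -373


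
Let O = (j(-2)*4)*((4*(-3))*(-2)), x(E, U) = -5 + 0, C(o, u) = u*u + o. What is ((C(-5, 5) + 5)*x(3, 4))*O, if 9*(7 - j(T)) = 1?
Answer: -248000/3 ≈ -82667.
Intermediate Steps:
C(o, u) = o + u² (C(o, u) = u² + o = o + u²)
j(T) = 62/9 (j(T) = 7 - ⅑*1 = 7 - ⅑ = 62/9)
x(E, U) = -5
O = 1984/3 (O = ((62/9)*4)*((4*(-3))*(-2)) = 248*(-12*(-2))/9 = (248/9)*24 = 1984/3 ≈ 661.33)
((C(-5, 5) + 5)*x(3, 4))*O = (((-5 + 5²) + 5)*(-5))*(1984/3) = (((-5 + 25) + 5)*(-5))*(1984/3) = ((20 + 5)*(-5))*(1984/3) = (25*(-5))*(1984/3) = -125*1984/3 = -248000/3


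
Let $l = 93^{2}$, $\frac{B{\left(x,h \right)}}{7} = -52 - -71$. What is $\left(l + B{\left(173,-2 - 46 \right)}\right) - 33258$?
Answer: $-24476$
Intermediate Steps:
$B{\left(x,h \right)} = 133$ ($B{\left(x,h \right)} = 7 \left(-52 - -71\right) = 7 \left(-52 + 71\right) = 7 \cdot 19 = 133$)
$l = 8649$
$\left(l + B{\left(173,-2 - 46 \right)}\right) - 33258 = \left(8649 + 133\right) - 33258 = 8782 - 33258 = -24476$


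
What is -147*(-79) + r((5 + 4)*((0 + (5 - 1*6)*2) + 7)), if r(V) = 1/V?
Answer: 522586/45 ≈ 11613.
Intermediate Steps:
-147*(-79) + r((5 + 4)*((0 + (5 - 1*6)*2) + 7)) = -147*(-79) + 1/((5 + 4)*((0 + (5 - 1*6)*2) + 7)) = 11613 + 1/(9*((0 + (5 - 6)*2) + 7)) = 11613 + 1/(9*((0 - 1*2) + 7)) = 11613 + 1/(9*((0 - 2) + 7)) = 11613 + 1/(9*(-2 + 7)) = 11613 + 1/(9*5) = 11613 + 1/45 = 522586/45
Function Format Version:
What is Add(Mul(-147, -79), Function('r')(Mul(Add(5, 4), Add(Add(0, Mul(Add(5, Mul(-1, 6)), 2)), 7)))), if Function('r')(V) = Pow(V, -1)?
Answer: Rational(522586, 45) ≈ 11613.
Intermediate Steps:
Add(Mul(-147, -79), Function('r')(Mul(Add(5, 4), Add(Add(0, Mul(Add(5, Mul(-1, 6)), 2)), 7)))) = Add(Mul(-147, -79), Pow(Mul(Add(5, 4), Add(Add(0, Mul(Add(5, Mul(-1, 6)), 2)), 7)), -1)) = Add(11613, Pow(Mul(9, Add(Add(0, Mul(Add(5, -6), 2)), 7)), -1)) = Add(11613, Pow(Mul(9, Add(Add(0, Mul(-1, 2)), 7)), -1)) = Add(11613, Pow(Mul(9, Add(Add(0, -2), 7)), -1)) = Add(11613, Pow(Mul(9, Add(-2, 7)), -1)) = Add(11613, Pow(Mul(9, 5), -1)) = Add(11613, Pow(45, -1)) = Add(11613, Rational(1, 45)) = Rational(522586, 45)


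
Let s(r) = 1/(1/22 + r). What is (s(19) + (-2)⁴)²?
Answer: 45239076/175561 ≈ 257.68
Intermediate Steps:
s(r) = 1/(1/22 + r)
(s(19) + (-2)⁴)² = (22/(1 + 22*19) + (-2)⁴)² = (22/(1 + 418) + 16)² = (22/419 + 16)² = (6726/419)² = 45239076/175561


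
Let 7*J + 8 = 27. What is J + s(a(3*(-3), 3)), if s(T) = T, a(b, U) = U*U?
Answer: 82/7 ≈ 11.714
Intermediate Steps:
a(b, U) = U**2
J = 19/7 (J = -8/7 + (1/7)*27 = -8/7 + 27/7 = 19/7 ≈ 2.7143)
J + s(a(3*(-3), 3)) = 19/7 + 3**2 = 19/7 + 9 = 82/7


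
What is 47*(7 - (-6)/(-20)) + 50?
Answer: 3649/10 ≈ 364.90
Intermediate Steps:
47*(7 - (-6)/(-20)) + 50 = 47*(7 - (-6)*(-1)/20) + 50 = 47*(7 - 1*3/10) + 50 = 47*(7 - 3/10) + 50 = 47*(67/10) + 50 = 3149/10 + 50 = 3649/10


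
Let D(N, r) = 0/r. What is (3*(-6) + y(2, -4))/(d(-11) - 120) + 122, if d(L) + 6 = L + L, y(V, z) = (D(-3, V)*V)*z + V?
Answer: 4518/37 ≈ 122.11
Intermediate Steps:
D(N, r) = 0
y(V, z) = V (y(V, z) = (0*V)*z + V = 0*z + V = 0 + V = V)
d(L) = -6 + 2*L (d(L) = -6 + (L + L) = -6 + 2*L)
(3*(-6) + y(2, -4))/(d(-11) - 120) + 122 = (3*(-6) + 2)/((-6 + 2*(-11)) - 120) + 122 = (-18 + 2)/((-6 - 22) - 120) + 122 = -16/(-28 - 120) + 122 = -16/(-148) + 122 = -1/148*(-16) + 122 = 4/37 + 122 = 4518/37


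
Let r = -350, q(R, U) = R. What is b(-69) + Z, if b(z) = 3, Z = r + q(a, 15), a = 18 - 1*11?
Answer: -340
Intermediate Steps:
a = 7 (a = 18 - 11 = 7)
Z = -343 (Z = -350 + 7 = -343)
b(-69) + Z = 3 - 343 = -340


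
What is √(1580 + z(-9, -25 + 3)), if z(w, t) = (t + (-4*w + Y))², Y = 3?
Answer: √1869 ≈ 43.232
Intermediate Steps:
z(w, t) = (3 + t - 4*w)² (z(w, t) = (t + (-4*w + 3))² = (t + (3 - 4*w))² = (3 + t - 4*w)²)
√(1580 + z(-9, -25 + 3)) = √(1580 + (3 + (-25 + 3) - 4*(-9))²) = √(1580 + (3 - 22 + 36)²) = √(1580 + 17²) = √(1580 + 289) = √1869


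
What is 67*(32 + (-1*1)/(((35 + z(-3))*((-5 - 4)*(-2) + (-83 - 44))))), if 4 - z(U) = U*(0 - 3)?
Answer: 7010947/3270 ≈ 2144.0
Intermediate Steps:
z(U) = 4 + 3*U (z(U) = 4 - U*(0 - 3) = 4 - U*(-3) = 4 - (-3)*U = 4 + 3*U)
67*(32 + (-1*1)/(((35 + z(-3))*((-5 - 4)*(-2) + (-83 - 44))))) = 67*(32 + (-1*1)/(((35 + (4 + 3*(-3)))*((-5 - 4)*(-2) + (-83 - 44))))) = 67*(32 - 1/((35 + (4 - 9))*(-9*(-2) - 127))) = 67*(32 - 1/((35 - 5)*(18 - 127))) = 67*(32 - 1/(30*(-109))) = 67*(32 - 1/(-3270)) = 67*(32 - 1*(-1/3270)) = 67*(32 + 1/3270) = 67*(104641/3270) = 7010947/3270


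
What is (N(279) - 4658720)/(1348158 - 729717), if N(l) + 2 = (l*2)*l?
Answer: -4503040/618441 ≈ -7.2813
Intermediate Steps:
N(l) = -2 + 2*l² (N(l) = -2 + (l*2)*l = -2 + (2*l)*l = -2 + 2*l²)
(N(279) - 4658720)/(1348158 - 729717) = ((-2 + 2*279²) - 4658720)/(1348158 - 729717) = ((-2 + 2*77841) - 4658720)/618441 = ((-2 + 155682) - 4658720)*(1/618441) = (155680 - 4658720)*(1/618441) = -4503040*1/618441 = -4503040/618441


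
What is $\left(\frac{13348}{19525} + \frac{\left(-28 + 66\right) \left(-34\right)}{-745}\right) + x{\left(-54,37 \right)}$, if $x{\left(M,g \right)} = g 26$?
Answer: $\frac{39517022}{40975} \approx 964.42$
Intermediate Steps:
$x{\left(M,g \right)} = 26 g$
$\left(\frac{13348}{19525} + \frac{\left(-28 + 66\right) \left(-34\right)}{-745}\right) + x{\left(-54,37 \right)} = \left(\frac{13348}{19525} + \frac{\left(-28 + 66\right) \left(-34\right)}{-745}\right) + 26 \cdot 37 = \left(13348 \cdot \frac{1}{19525} + 38 \left(-34\right) \left(- \frac{1}{745}\right)\right) + 962 = \left(\frac{188}{275} - - \frac{1292}{745}\right) + 962 = \left(\frac{188}{275} + \frac{1292}{745}\right) + 962 = \frac{99072}{40975} + 962 = \frac{39517022}{40975}$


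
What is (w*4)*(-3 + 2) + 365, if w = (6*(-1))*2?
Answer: 413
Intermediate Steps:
w = -12 (w = -6*2 = -12)
(w*4)*(-3 + 2) + 365 = (-12*4)*(-3 + 2) + 365 = -48*(-1) + 365 = 48 + 365 = 413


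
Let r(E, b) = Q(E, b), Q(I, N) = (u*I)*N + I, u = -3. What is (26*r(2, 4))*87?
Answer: -49764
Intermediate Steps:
Q(I, N) = I - 3*I*N (Q(I, N) = (-3*I)*N + I = -3*I*N + I = I - 3*I*N)
r(E, b) = E*(1 - 3*b)
(26*r(2, 4))*87 = (26*(2*(1 - 3*4)))*87 = (26*(2*(1 - 12)))*87 = (26*(2*(-11)))*87 = (26*(-22))*87 = -572*87 = -49764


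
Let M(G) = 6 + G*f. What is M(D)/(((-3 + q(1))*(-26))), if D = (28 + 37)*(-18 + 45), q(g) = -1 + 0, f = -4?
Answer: -3507/52 ≈ -67.442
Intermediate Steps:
q(g) = -1
D = 1755 (D = 65*27 = 1755)
M(G) = 6 - 4*G (M(G) = 6 + G*(-4) = 6 - 4*G)
M(D)/(((-3 + q(1))*(-26))) = (6 - 4*1755)/(((-3 - 1)*(-26))) = (6 - 7020)/((-4*(-26))) = -7014/104 = -7014*1/104 = -3507/52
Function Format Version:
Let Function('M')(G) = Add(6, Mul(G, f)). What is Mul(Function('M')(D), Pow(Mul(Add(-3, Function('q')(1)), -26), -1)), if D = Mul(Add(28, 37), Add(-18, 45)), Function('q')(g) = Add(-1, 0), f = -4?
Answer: Rational(-3507, 52) ≈ -67.442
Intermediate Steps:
Function('q')(g) = -1
D = 1755 (D = Mul(65, 27) = 1755)
Function('M')(G) = Add(6, Mul(-4, G)) (Function('M')(G) = Add(6, Mul(G, -4)) = Add(6, Mul(-4, G)))
Mul(Function('M')(D), Pow(Mul(Add(-3, Function('q')(1)), -26), -1)) = Mul(Add(6, Mul(-4, 1755)), Pow(Mul(Add(-3, -1), -26), -1)) = Mul(Add(6, -7020), Pow(Mul(-4, -26), -1)) = Mul(-7014, Pow(104, -1)) = Mul(-7014, Rational(1, 104)) = Rational(-3507, 52)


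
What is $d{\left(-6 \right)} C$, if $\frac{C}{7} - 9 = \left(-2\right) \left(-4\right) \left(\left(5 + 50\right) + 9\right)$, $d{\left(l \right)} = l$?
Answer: $-21882$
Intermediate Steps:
$C = 3647$ ($C = 63 + 7 \left(-2\right) \left(-4\right) \left(\left(5 + 50\right) + 9\right) = 63 + 7 \cdot 8 \left(55 + 9\right) = 63 + 7 \cdot 8 \cdot 64 = 63 + 7 \cdot 512 = 63 + 3584 = 3647$)
$d{\left(-6 \right)} C = \left(-6\right) 3647 = -21882$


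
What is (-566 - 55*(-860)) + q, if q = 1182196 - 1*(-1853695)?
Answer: 3082625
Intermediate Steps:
q = 3035891 (q = 1182196 + 1853695 = 3035891)
(-566 - 55*(-860)) + q = (-566 - 55*(-860)) + 3035891 = (-566 + 47300) + 3035891 = 46734 + 3035891 = 3082625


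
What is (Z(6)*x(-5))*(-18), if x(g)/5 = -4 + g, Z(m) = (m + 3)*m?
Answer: 43740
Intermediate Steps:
Z(m) = m*(3 + m) (Z(m) = (3 + m)*m = m*(3 + m))
x(g) = -20 + 5*g (x(g) = 5*(-4 + g) = -20 + 5*g)
(Z(6)*x(-5))*(-18) = ((6*(3 + 6))*(-20 + 5*(-5)))*(-18) = ((6*9)*(-20 - 25))*(-18) = (54*(-45))*(-18) = -2430*(-18) = 43740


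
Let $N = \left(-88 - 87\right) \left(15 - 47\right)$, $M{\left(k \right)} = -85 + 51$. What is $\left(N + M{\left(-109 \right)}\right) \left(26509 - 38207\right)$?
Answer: $-65111068$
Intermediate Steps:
$M{\left(k \right)} = -34$
$N = 5600$ ($N = - 175 \left(15 - 47\right) = \left(-175\right) \left(-32\right) = 5600$)
$\left(N + M{\left(-109 \right)}\right) \left(26509 - 38207\right) = \left(5600 - 34\right) \left(26509 - 38207\right) = 5566 \left(-11698\right) = -65111068$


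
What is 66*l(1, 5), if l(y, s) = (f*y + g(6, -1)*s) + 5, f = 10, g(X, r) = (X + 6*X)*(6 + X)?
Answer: 167310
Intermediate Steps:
g(X, r) = 7*X*(6 + X) (g(X, r) = (7*X)*(6 + X) = 7*X*(6 + X))
l(y, s) = 5 + 10*y + 504*s (l(y, s) = (10*y + (7*6*(6 + 6))*s) + 5 = (10*y + (7*6*12)*s) + 5 = (10*y + 504*s) + 5 = 5 + 10*y + 504*s)
66*l(1, 5) = 66*(5 + 10*1 + 504*5) = 66*(5 + 10 + 2520) = 66*2535 = 167310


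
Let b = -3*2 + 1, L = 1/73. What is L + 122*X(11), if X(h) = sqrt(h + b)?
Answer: 1/73 + 122*sqrt(6) ≈ 298.85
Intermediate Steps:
L = 1/73 ≈ 0.013699
b = -5 (b = -6 + 1 = -5)
X(h) = sqrt(-5 + h) (X(h) = sqrt(h - 5) = sqrt(-5 + h))
L + 122*X(11) = 1/73 + 122*sqrt(-5 + 11) = 1/73 + 122*sqrt(6)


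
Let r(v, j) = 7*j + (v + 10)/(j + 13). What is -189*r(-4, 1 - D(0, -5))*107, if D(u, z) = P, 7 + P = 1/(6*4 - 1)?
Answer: -6275358684/5543 ≈ -1.1321e+6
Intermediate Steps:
P = -160/23 (P = -7 + 1/(6*4 - 1) = -7 + 1/(24 - 1) = -7 + 1/23 = -160/23 ≈ -6.9565)
D(u, z) = -160/23
r(v, j) = 7*j + (10 + v)/(13 + j)
-189*r(-4, 1 - D(0, -5))*107 = -189*(10 - 4 + 7*(1 - 1*(-160/23))**2 + 91*(1 - 1*(-160/23)))/(13 + (1 - 1*(-160/23)))*107 = -189*(10 - 4 + 7*(1 + 160/23)**2 + 91*(1 + 160/23))/(13 + (1 + 160/23))*107 = -189*(10 - 4 + 7*(183/23)**2 + 91*(183/23))/(13 + 183/23)*107 = -189*(10 - 4 + 7*(33489/529) + 16653/23)/482/23*107 = -4347*(10 - 4 + 234423/529 + 16653/23)/482*107 = -4347*620616/(482*529)*107 = -189*310308/5543*107 = -58648212/5543*107 = -6275358684/5543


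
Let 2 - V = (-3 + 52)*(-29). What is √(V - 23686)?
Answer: I*√22263 ≈ 149.21*I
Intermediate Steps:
V = 1423 (V = 2 - (-3 + 52)*(-29) = 2 - 49*(-29) = 2 - 1*(-1421) = 2 + 1421 = 1423)
√(V - 23686) = √(1423 - 23686) = √(-22263) = I*√22263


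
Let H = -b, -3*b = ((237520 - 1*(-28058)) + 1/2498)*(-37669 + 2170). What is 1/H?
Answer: -2498/7850176027885 ≈ -3.1821e-10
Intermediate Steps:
b = 7850176027885/2498 (b = -((237520 - 1*(-28058)) + 1/2498)*(-37669 + 2170)/3 = -((237520 + 28058) + 1/2498)*(-35499)/3 = -(265578 + 1/2498)*(-35499)/3 = -663413845*(-35499)/7494 = -1/3*(-23550528083655/2498) = 7850176027885/2498 ≈ 3.1426e+9)
H = -7850176027885/2498 (H = -1*7850176027885/2498 = -7850176027885/2498 ≈ -3.1426e+9)
1/H = 1/(-7850176027885/2498) = -2498/7850176027885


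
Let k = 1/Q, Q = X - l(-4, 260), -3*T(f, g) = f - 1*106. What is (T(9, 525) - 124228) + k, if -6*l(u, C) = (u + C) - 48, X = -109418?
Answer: -122264424059/984450 ≈ -1.2420e+5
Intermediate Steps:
l(u, C) = 8 - C/6 - u/6 (l(u, C) = -((u + C) - 48)/6 = -((C + u) - 48)/6 = -(-48 + C + u)/6 = 8 - C/6 - u/6)
T(f, g) = 106/3 - f/3 (T(f, g) = -(f - 1*106)/3 = -(f - 106)/3 = -(-106 + f)/3 = 106/3 - f/3)
Q = -328150/3 (Q = -109418 - (8 - ⅙*260 - ⅙*(-4)) = -109418 - (8 - 130/3 + ⅔) = -109418 - 1*(-104/3) = -109418 + 104/3 = -328150/3 ≈ -1.0938e+5)
k = -3/328150 (k = 1/(-328150/3) = -3/328150 ≈ -9.1422e-6)
(T(9, 525) - 124228) + k = ((106/3 - ⅓*9) - 124228) - 3/328150 = ((106/3 - 3) - 124228) - 3/328150 = (97/3 - 124228) - 3/328150 = -372587/3 - 3/328150 = -122264424059/984450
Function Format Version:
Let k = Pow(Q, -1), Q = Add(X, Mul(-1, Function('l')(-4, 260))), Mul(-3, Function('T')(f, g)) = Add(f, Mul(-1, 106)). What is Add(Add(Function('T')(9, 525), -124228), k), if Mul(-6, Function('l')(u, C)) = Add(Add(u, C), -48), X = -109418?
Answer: Rational(-122264424059, 984450) ≈ -1.2420e+5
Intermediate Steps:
Function('l')(u, C) = Add(8, Mul(Rational(-1, 6), C), Mul(Rational(-1, 6), u)) (Function('l')(u, C) = Mul(Rational(-1, 6), Add(Add(u, C), -48)) = Mul(Rational(-1, 6), Add(Add(C, u), -48)) = Mul(Rational(-1, 6), Add(-48, C, u)) = Add(8, Mul(Rational(-1, 6), C), Mul(Rational(-1, 6), u)))
Function('T')(f, g) = Add(Rational(106, 3), Mul(Rational(-1, 3), f)) (Function('T')(f, g) = Mul(Rational(-1, 3), Add(f, Mul(-1, 106))) = Mul(Rational(-1, 3), Add(f, -106)) = Mul(Rational(-1, 3), Add(-106, f)) = Add(Rational(106, 3), Mul(Rational(-1, 3), f)))
Q = Rational(-328150, 3) (Q = Add(-109418, Mul(-1, Add(8, Mul(Rational(-1, 6), 260), Mul(Rational(-1, 6), -4)))) = Add(-109418, Mul(-1, Add(8, Rational(-130, 3), Rational(2, 3)))) = Add(-109418, Mul(-1, Rational(-104, 3))) = Add(-109418, Rational(104, 3)) = Rational(-328150, 3) ≈ -1.0938e+5)
k = Rational(-3, 328150) (k = Pow(Rational(-328150, 3), -1) = Rational(-3, 328150) ≈ -9.1422e-6)
Add(Add(Function('T')(9, 525), -124228), k) = Add(Add(Add(Rational(106, 3), Mul(Rational(-1, 3), 9)), -124228), Rational(-3, 328150)) = Add(Add(Add(Rational(106, 3), -3), -124228), Rational(-3, 328150)) = Add(Add(Rational(97, 3), -124228), Rational(-3, 328150)) = Add(Rational(-372587, 3), Rational(-3, 328150)) = Rational(-122264424059, 984450)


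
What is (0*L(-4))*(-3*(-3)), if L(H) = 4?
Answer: 0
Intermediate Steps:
(0*L(-4))*(-3*(-3)) = (0*4)*(-3*(-3)) = 0*9 = 0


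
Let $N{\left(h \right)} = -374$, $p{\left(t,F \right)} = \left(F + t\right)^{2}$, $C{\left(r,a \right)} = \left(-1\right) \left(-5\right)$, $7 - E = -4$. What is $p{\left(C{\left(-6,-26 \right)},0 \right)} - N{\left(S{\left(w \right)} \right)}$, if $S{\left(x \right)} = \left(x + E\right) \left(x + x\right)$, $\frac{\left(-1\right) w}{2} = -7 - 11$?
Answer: $399$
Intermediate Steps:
$E = 11$ ($E = 7 - -4 = 7 + 4 = 11$)
$C{\left(r,a \right)} = 5$
$w = 36$ ($w = - 2 \left(-7 - 11\right) = \left(-2\right) \left(-18\right) = 36$)
$S{\left(x \right)} = 2 x \left(11 + x\right)$ ($S{\left(x \right)} = \left(x + 11\right) \left(x + x\right) = \left(11 + x\right) 2 x = 2 x \left(11 + x\right)$)
$p{\left(C{\left(-6,-26 \right)},0 \right)} - N{\left(S{\left(w \right)} \right)} = \left(0 + 5\right)^{2} - -374 = 5^{2} + 374 = 25 + 374 = 399$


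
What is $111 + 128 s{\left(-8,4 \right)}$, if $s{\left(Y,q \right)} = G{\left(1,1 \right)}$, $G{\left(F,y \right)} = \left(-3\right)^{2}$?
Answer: $1263$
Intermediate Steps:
$G{\left(F,y \right)} = 9$
$s{\left(Y,q \right)} = 9$
$111 + 128 s{\left(-8,4 \right)} = 111 + 128 \cdot 9 = 111 + 1152 = 1263$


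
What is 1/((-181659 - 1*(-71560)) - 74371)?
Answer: -1/184470 ≈ -5.4209e-6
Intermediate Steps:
1/((-181659 - 1*(-71560)) - 74371) = 1/((-181659 + 71560) - 74371) = 1/(-110099 - 74371) = 1/(-184470) = -1/184470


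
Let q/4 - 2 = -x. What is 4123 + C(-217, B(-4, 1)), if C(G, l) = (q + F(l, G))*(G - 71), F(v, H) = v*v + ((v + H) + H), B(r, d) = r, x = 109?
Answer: 248923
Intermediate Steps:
q = -428 (q = 8 + 4*(-1*109) = 8 + 4*(-109) = 8 - 436 = -428)
F(v, H) = v + v**2 + 2*H (F(v, H) = v**2 + ((H + v) + H) = v**2 + (v + 2*H) = v + v**2 + 2*H)
C(G, l) = (-71 + G)*(-428 + l + l**2 + 2*G) (C(G, l) = (-428 + (l + l**2 + 2*G))*(G - 71) = (-428 + l + l**2 + 2*G)*(-71 + G) = (-71 + G)*(-428 + l + l**2 + 2*G))
4123 + C(-217, B(-4, 1)) = 4123 + (30388 - 570*(-217) - 71*(-4) - 71*(-4)**2 - 217*(-4 + (-4)**2 + 2*(-217))) = 4123 + (30388 + 123690 + 284 - 71*16 - 217*(-4 + 16 - 434)) = 4123 + (30388 + 123690 + 284 - 1136 - 217*(-422)) = 4123 + (30388 + 123690 + 284 - 1136 + 91574) = 4123 + 244800 = 248923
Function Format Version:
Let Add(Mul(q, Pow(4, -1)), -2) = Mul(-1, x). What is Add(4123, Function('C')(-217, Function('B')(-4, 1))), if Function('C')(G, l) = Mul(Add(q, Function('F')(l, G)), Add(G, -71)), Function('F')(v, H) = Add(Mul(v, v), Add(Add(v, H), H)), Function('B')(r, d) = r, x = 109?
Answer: 248923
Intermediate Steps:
q = -428 (q = Add(8, Mul(4, Mul(-1, 109))) = Add(8, Mul(4, -109)) = Add(8, -436) = -428)
Function('F')(v, H) = Add(v, Pow(v, 2), Mul(2, H)) (Function('F')(v, H) = Add(Pow(v, 2), Add(Add(H, v), H)) = Add(Pow(v, 2), Add(v, Mul(2, H))) = Add(v, Pow(v, 2), Mul(2, H)))
Function('C')(G, l) = Mul(Add(-71, G), Add(-428, l, Pow(l, 2), Mul(2, G))) (Function('C')(G, l) = Mul(Add(-428, Add(l, Pow(l, 2), Mul(2, G))), Add(G, -71)) = Mul(Add(-428, l, Pow(l, 2), Mul(2, G)), Add(-71, G)) = Mul(Add(-71, G), Add(-428, l, Pow(l, 2), Mul(2, G))))
Add(4123, Function('C')(-217, Function('B')(-4, 1))) = Add(4123, Add(30388, Mul(-570, -217), Mul(-71, -4), Mul(-71, Pow(-4, 2)), Mul(-217, Add(-4, Pow(-4, 2), Mul(2, -217))))) = Add(4123, Add(30388, 123690, 284, Mul(-71, 16), Mul(-217, Add(-4, 16, -434)))) = Add(4123, Add(30388, 123690, 284, -1136, Mul(-217, -422))) = Add(4123, Add(30388, 123690, 284, -1136, 91574)) = Add(4123, 244800) = 248923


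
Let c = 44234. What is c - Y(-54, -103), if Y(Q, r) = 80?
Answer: 44154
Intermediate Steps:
c - Y(-54, -103) = 44234 - 1*80 = 44234 - 80 = 44154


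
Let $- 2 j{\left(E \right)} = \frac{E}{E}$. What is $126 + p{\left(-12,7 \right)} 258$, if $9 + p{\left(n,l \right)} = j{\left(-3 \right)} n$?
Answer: $-648$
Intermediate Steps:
$j{\left(E \right)} = - \frac{1}{2}$ ($j{\left(E \right)} = - \frac{E \frac{1}{E}}{2} = \left(- \frac{1}{2}\right) 1 = - \frac{1}{2}$)
$p{\left(n,l \right)} = -9 - \frac{n}{2}$
$126 + p{\left(-12,7 \right)} 258 = 126 + \left(-9 - -6\right) 258 = 126 + \left(-9 + 6\right) 258 = 126 - 774 = -648$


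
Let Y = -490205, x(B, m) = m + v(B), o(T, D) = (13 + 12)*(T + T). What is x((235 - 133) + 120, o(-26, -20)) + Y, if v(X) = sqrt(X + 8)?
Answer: -491505 + sqrt(230) ≈ -4.9149e+5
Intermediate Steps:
o(T, D) = 50*T (o(T, D) = 25*(2*T) = 50*T)
v(X) = sqrt(8 + X)
x(B, m) = m + sqrt(8 + B)
x((235 - 133) + 120, o(-26, -20)) + Y = (50*(-26) + sqrt(8 + ((235 - 133) + 120))) - 490205 = (-1300 + sqrt(8 + (102 + 120))) - 490205 = (-1300 + sqrt(8 + 222)) - 490205 = (-1300 + sqrt(230)) - 490205 = -491505 + sqrt(230)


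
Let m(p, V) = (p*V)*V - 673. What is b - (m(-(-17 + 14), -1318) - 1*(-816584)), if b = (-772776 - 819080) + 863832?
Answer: -6755307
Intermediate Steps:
b = -728024 (b = -1591856 + 863832 = -728024)
m(p, V) = -673 + p*V² (m(p, V) = (V*p)*V - 673 = p*V² - 673 = -673 + p*V²)
b - (m(-(-17 + 14), -1318) - 1*(-816584)) = -728024 - ((-673 - (-17 + 14)*(-1318)²) - 1*(-816584)) = -728024 - ((-673 - 1*(-3)*1737124) + 816584) = -728024 - ((-673 + 3*1737124) + 816584) = -728024 - ((-673 + 5211372) + 816584) = -728024 - (5210699 + 816584) = -728024 - 1*6027283 = -728024 - 6027283 = -6755307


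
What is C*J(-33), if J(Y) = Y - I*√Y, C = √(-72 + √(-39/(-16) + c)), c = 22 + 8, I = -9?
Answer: 3*√(-288 + √519)*(-11 + 3*I*√33)/2 ≈ -420.99 - 268.71*I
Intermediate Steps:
c = 30
C = √(-72 + √519/4) (C = √(-72 + √(-39/(-16) + 30)) = √(-72 + √(-39*(-1/16) + 30)) = √(-72 + √(39/16 + 30)) = √(-72 + √(519/16)) = √(-72 + √519/4) ≈ 8.1428*I)
J(Y) = Y + 9*√Y (J(Y) = Y - (-9)*√Y = Y + 9*√Y)
C*J(-33) = (√(-288 + √519)/2)*(-33 + 9*√(-33)) = (√(-288 + √519)/2)*(-33 + 9*(I*√33)) = (√(-288 + √519)/2)*(-33 + 9*I*√33) = √(-288 + √519)*(-33 + 9*I*√33)/2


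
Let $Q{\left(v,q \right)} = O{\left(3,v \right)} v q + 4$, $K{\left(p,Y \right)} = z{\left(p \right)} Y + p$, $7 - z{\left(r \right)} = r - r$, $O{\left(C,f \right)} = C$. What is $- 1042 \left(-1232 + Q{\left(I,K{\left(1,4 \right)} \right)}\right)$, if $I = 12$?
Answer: $191728$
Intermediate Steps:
$z{\left(r \right)} = 7$ ($z{\left(r \right)} = 7 - \left(r - r\right) = 7 - 0 = 7 + 0 = 7$)
$K{\left(p,Y \right)} = p + 7 Y$ ($K{\left(p,Y \right)} = 7 Y + p = p + 7 Y$)
$Q{\left(v,q \right)} = 4 + 3 q v$ ($Q{\left(v,q \right)} = 3 v q + 4 = 3 q v + 4 = 4 + 3 q v$)
$- 1042 \left(-1232 + Q{\left(I,K{\left(1,4 \right)} \right)}\right) = - 1042 \left(-1232 + \left(4 + 3 \left(1 + 7 \cdot 4\right) 12\right)\right) = - 1042 \left(-1232 + \left(4 + 3 \left(1 + 28\right) 12\right)\right) = - 1042 \left(-1232 + \left(4 + 3 \cdot 29 \cdot 12\right)\right) = - 1042 \left(-1232 + \left(4 + 1044\right)\right) = - 1042 \left(-1232 + 1048\right) = \left(-1042\right) \left(-184\right) = 191728$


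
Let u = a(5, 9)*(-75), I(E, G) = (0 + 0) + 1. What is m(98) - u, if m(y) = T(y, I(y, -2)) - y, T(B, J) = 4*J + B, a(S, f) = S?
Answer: 379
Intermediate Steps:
I(E, G) = 1 (I(E, G) = 0 + 1 = 1)
T(B, J) = B + 4*J
m(y) = 4 (m(y) = (y + 4*1) - y = (y + 4) - y = (4 + y) - y = 4)
u = -375 (u = 5*(-75) = -375)
m(98) - u = 4 - 1*(-375) = 4 + 375 = 379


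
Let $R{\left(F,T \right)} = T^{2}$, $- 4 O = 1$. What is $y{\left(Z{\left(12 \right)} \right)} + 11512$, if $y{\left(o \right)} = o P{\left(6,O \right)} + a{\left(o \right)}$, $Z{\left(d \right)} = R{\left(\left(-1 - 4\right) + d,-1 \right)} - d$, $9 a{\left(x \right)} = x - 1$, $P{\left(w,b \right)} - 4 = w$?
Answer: $\frac{34202}{3} \approx 11401.0$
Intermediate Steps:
$O = - \frac{1}{4}$ ($O = \left(- \frac{1}{4}\right) 1 = - \frac{1}{4} \approx -0.25$)
$P{\left(w,b \right)} = 4 + w$
$a{\left(x \right)} = - \frac{1}{9} + \frac{x}{9}$ ($a{\left(x \right)} = \frac{x - 1}{9} = \frac{-1 + x}{9} = - \frac{1}{9} + \frac{x}{9}$)
$Z{\left(d \right)} = 1 - d$ ($Z{\left(d \right)} = \left(-1\right)^{2} - d = 1 - d$)
$y{\left(o \right)} = - \frac{1}{9} + \frac{91 o}{9}$ ($y{\left(o \right)} = o \left(4 + 6\right) + \left(- \frac{1}{9} + \frac{o}{9}\right) = o 10 + \left(- \frac{1}{9} + \frac{o}{9}\right) = 10 o + \left(- \frac{1}{9} + \frac{o}{9}\right) = - \frac{1}{9} + \frac{91 o}{9}$)
$y{\left(Z{\left(12 \right)} \right)} + 11512 = \left(- \frac{1}{9} + \frac{91 \left(1 - 12\right)}{9}\right) + 11512 = \left(- \frac{1}{9} + \frac{91}{9} \left(-11\right)\right) + 11512 = \left(- \frac{1}{9} - \frac{1001}{9}\right) + 11512 = - \frac{334}{3} + 11512 = \frac{34202}{3}$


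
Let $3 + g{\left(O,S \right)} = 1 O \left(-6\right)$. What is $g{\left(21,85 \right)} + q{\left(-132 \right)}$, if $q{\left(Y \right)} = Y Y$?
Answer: $17295$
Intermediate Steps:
$g{\left(O,S \right)} = -3 - 6 O$ ($g{\left(O,S \right)} = -3 + 1 O \left(-6\right) = -3 + O \left(-6\right) = -3 - 6 O$)
$q{\left(Y \right)} = Y^{2}$
$g{\left(21,85 \right)} + q{\left(-132 \right)} = \left(-3 - 126\right) + \left(-132\right)^{2} = \left(-3 - 126\right) + 17424 = -129 + 17424 = 17295$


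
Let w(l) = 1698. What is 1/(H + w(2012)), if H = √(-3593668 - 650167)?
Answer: 1698/7127039 - I*√4243835/7127039 ≈ 0.00023825 - 0.00028905*I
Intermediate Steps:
H = I*√4243835 (H = √(-4243835) = I*√4243835 ≈ 2060.1*I)
1/(H + w(2012)) = 1/(I*√4243835 + 1698) = 1/(1698 + I*√4243835)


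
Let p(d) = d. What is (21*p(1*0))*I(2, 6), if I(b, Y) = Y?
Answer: 0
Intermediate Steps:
(21*p(1*0))*I(2, 6) = (21*(1*0))*6 = (21*0)*6 = 0*6 = 0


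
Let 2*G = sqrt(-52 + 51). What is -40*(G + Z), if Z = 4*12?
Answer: -1920 - 20*I ≈ -1920.0 - 20.0*I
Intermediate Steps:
G = I/2 (G = sqrt(-52 + 51)/2 = sqrt(-1)/2 = I/2 ≈ 0.5*I)
Z = 48
-40*(G + Z) = -40*(I/2 + 48) = -40*(48 + I/2) = -1920 - 20*I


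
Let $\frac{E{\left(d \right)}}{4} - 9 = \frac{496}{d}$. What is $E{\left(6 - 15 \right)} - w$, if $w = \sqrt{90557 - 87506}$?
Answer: $- \frac{1660}{9} - 3 \sqrt{339} \approx -239.68$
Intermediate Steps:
$E{\left(d \right)} = 36 + \frac{1984}{d}$ ($E{\left(d \right)} = 36 + 4 \frac{496}{d} = 36 + \frac{1984}{d}$)
$w = 3 \sqrt{339}$ ($w = \sqrt{3051} = 3 \sqrt{339} \approx 55.236$)
$E{\left(6 - 15 \right)} - w = \left(36 + \frac{1984}{6 - 15}\right) - 3 \sqrt{339} = \left(36 + \frac{1984}{-9}\right) - 3 \sqrt{339} = \left(36 + 1984 \left(- \frac{1}{9}\right)\right) - 3 \sqrt{339} = \left(36 - \frac{1984}{9}\right) - 3 \sqrt{339} = - \frac{1660}{9} - 3 \sqrt{339}$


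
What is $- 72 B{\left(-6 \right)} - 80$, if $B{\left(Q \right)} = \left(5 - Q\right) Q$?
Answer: $4672$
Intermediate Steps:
$B{\left(Q \right)} = Q \left(5 - Q\right)$
$- 72 B{\left(-6 \right)} - 80 = - 72 \left(- 6 \left(5 - -6\right)\right) - 80 = - 72 \left(- 6 \left(5 + 6\right)\right) - 80 = - 72 \left(\left(-6\right) 11\right) - 80 = \left(-72\right) \left(-66\right) - 80 = 4752 - 80 = 4672$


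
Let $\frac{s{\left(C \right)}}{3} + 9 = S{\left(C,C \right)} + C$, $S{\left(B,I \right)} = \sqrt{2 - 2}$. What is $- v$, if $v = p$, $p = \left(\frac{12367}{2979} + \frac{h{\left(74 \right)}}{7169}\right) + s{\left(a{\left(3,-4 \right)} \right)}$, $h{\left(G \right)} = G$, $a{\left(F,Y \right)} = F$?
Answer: $\frac{295536649}{21356451} \approx 13.838$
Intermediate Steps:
$S{\left(B,I \right)} = 0$ ($S{\left(B,I \right)} = \sqrt{0} = 0$)
$s{\left(C \right)} = -27 + 3 C$ ($s{\left(C \right)} = -27 + 3 \left(0 + C\right) = -27 + 3 C$)
$p = - \frac{295536649}{21356451}$ ($p = \left(\frac{12367}{2979} + \frac{74}{7169}\right) + \left(-27 + 3 \cdot 3\right) = \left(12367 \cdot \frac{1}{2979} + 74 \cdot \frac{1}{7169}\right) + \left(-27 + 9\right) = \left(\frac{12367}{2979} + \frac{74}{7169}\right) - 18 = \frac{88879469}{21356451} - 18 = - \frac{295536649}{21356451} \approx -13.838$)
$v = - \frac{295536649}{21356451} \approx -13.838$
$- v = \left(-1\right) \left(- \frac{295536649}{21356451}\right) = \frac{295536649}{21356451}$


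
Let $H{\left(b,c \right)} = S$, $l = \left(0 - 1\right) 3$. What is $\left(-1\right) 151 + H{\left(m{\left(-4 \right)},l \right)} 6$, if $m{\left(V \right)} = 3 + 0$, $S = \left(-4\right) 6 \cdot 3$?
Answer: $-583$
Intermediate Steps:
$S = -72$ ($S = \left(-24\right) 3 = -72$)
$m{\left(V \right)} = 3$
$l = -3$ ($l = \left(-1\right) 3 = -3$)
$H{\left(b,c \right)} = -72$
$\left(-1\right) 151 + H{\left(m{\left(-4 \right)},l \right)} 6 = \left(-1\right) 151 - 432 = -151 - 432 = -583$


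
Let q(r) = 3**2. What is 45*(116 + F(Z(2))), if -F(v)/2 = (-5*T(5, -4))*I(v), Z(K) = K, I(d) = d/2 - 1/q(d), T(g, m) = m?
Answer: 3620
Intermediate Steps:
q(r) = 9
I(d) = -1/9 + d/2 (I(d) = d/2 - 1/9 = -1/9 + d/2)
F(v) = 40/9 - 20*v (F(v) = -2*(-5*(-4))*(-1/9 + v/2) = -40*(-1/9 + v/2) = -2*(-20/9 + 10*v) = 40/9 - 20*v)
45*(116 + F(Z(2))) = 45*(116 + (40/9 - 20*2)) = 45*(116 + (40/9 - 40)) = 45*(116 - 320/9) = 45*(724/9) = 3620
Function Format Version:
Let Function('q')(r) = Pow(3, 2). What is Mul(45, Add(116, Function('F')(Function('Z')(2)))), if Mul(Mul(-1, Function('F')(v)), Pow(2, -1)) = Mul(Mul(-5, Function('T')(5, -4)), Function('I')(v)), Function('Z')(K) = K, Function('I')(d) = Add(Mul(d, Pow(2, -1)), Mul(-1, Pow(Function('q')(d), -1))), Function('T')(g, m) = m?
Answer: 3620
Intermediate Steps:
Function('q')(r) = 9
Function('I')(d) = Add(Rational(-1, 9), Mul(Rational(1, 2), d)) (Function('I')(d) = Add(Mul(d, Pow(2, -1)), Mul(-1, Pow(9, -1))) = Add(Mul(d, Rational(1, 2)), Mul(-1, Rational(1, 9))) = Add(Mul(Rational(1, 2), d), Rational(-1, 9)) = Add(Rational(-1, 9), Mul(Rational(1, 2), d)))
Function('F')(v) = Add(Rational(40, 9), Mul(-20, v)) (Function('F')(v) = Mul(-2, Mul(Mul(-5, -4), Add(Rational(-1, 9), Mul(Rational(1, 2), v)))) = Mul(-2, Mul(20, Add(Rational(-1, 9), Mul(Rational(1, 2), v)))) = Mul(-2, Add(Rational(-20, 9), Mul(10, v))) = Add(Rational(40, 9), Mul(-20, v)))
Mul(45, Add(116, Function('F')(Function('Z')(2)))) = Mul(45, Add(116, Add(Rational(40, 9), Mul(-20, 2)))) = Mul(45, Add(116, Add(Rational(40, 9), -40))) = Mul(45, Add(116, Rational(-320, 9))) = Mul(45, Rational(724, 9)) = 3620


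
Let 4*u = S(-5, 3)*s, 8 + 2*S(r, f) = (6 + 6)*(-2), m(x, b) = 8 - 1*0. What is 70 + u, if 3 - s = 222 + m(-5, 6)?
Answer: 978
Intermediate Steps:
m(x, b) = 8 (m(x, b) = 8 + 0 = 8)
S(r, f) = -16 (S(r, f) = -4 + ((6 + 6)*(-2))/2 = -4 + (12*(-2))/2 = -4 + (½)*(-24) = -4 - 12 = -16)
s = -227 (s = 3 - (222 + 8) = 3 - 1*230 = 3 - 230 = -227)
u = 908 (u = (-16*(-227))/4 = (¼)*3632 = 908)
70 + u = 70 + 908 = 978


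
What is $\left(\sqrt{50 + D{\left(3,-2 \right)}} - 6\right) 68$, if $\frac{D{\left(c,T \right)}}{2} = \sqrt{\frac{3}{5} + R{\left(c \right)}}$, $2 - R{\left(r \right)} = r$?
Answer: $-408 + \frac{68 \sqrt{1250 + 10 i \sqrt{10}}}{5} \approx 72.871 + 6.0816 i$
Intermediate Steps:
$R{\left(r \right)} = 2 - r$
$D{\left(c,T \right)} = 2 \sqrt{\frac{13}{5} - c}$ ($D{\left(c,T \right)} = 2 \sqrt{\frac{3}{5} - \left(-2 + c\right)} = 2 \sqrt{\frac{13}{5} - c}$)
$\left(\sqrt{50 + D{\left(3,-2 \right)}} - 6\right) 68 = \left(\sqrt{50 + \frac{2 \sqrt{65 - 75}}{5}} - 6\right) 68 = \left(\sqrt{50 + \frac{2 \sqrt{-10}}{5}} - 6\right) 68 = \left(\sqrt{50 + \frac{2 i \sqrt{10}}{5}} - 6\right) 68 = \left(-6 + \sqrt{50 + \frac{2 i \sqrt{10}}{5}}\right) 68 = -408 + 68 \sqrt{50 + \frac{2 i \sqrt{10}}{5}}$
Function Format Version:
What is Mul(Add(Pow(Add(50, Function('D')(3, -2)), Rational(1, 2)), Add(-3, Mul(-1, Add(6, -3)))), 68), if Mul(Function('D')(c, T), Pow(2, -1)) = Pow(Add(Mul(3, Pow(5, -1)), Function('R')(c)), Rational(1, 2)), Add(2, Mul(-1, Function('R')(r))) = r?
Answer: Add(-408, Mul(Rational(68, 5), Pow(Add(1250, Mul(10, I, Pow(10, Rational(1, 2)))), Rational(1, 2)))) ≈ Add(72.871, Mul(6.0816, I))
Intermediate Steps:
Function('R')(r) = Add(2, Mul(-1, r))
Function('D')(c, T) = Mul(2, Pow(Add(Rational(13, 5), Mul(-1, c)), Rational(1, 2))) (Function('D')(c, T) = Mul(2, Pow(Add(Mul(3, Pow(5, -1)), Add(2, Mul(-1, c))), Rational(1, 2))) = Mul(2, Pow(Add(Mul(3, Rational(1, 5)), Add(2, Mul(-1, c))), Rational(1, 2))) = Mul(2, Pow(Add(Rational(3, 5), Add(2, Mul(-1, c))), Rational(1, 2))) = Mul(2, Pow(Add(Rational(13, 5), Mul(-1, c)), Rational(1, 2))))
Mul(Add(Pow(Add(50, Function('D')(3, -2)), Rational(1, 2)), Add(-3, Mul(-1, Add(6, -3)))), 68) = Mul(Add(Pow(Add(50, Mul(Rational(2, 5), Pow(Add(65, Mul(-25, 3)), Rational(1, 2)))), Rational(1, 2)), Add(-3, Mul(-1, Add(6, -3)))), 68) = Mul(Add(Pow(Add(50, Mul(Rational(2, 5), Pow(Add(65, -75), Rational(1, 2)))), Rational(1, 2)), Add(-3, Mul(-1, 3))), 68) = Mul(Add(Pow(Add(50, Mul(Rational(2, 5), Pow(-10, Rational(1, 2)))), Rational(1, 2)), Add(-3, -3)), 68) = Mul(Add(Pow(Add(50, Mul(Rational(2, 5), Mul(I, Pow(10, Rational(1, 2))))), Rational(1, 2)), -6), 68) = Mul(Add(Pow(Add(50, Mul(Rational(2, 5), I, Pow(10, Rational(1, 2)))), Rational(1, 2)), -6), 68) = Mul(Add(-6, Pow(Add(50, Mul(Rational(2, 5), I, Pow(10, Rational(1, 2)))), Rational(1, 2))), 68) = Add(-408, Mul(68, Pow(Add(50, Mul(Rational(2, 5), I, Pow(10, Rational(1, 2)))), Rational(1, 2))))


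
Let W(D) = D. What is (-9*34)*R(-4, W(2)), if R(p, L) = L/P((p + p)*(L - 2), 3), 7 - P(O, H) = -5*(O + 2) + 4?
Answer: -612/13 ≈ -47.077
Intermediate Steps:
P(O, H) = 13 + 5*O (P(O, H) = 7 - (-5*(O + 2) + 4) = 7 - (-5*(2 + O) + 4) = 7 - ((-10 - 5*O) + 4) = 7 - (-6 - 5*O) = 7 + (6 + 5*O) = 13 + 5*O)
R(p, L) = L/(13 + 10*p*(-2 + L)) (R(p, L) = L/(13 + 5*((p + p)*(L - 2))) = L/(13 + 5*((2*p)*(-2 + L))) = L/(13 + 5*(2*p*(-2 + L))) = L/(13 + 10*p*(-2 + L)))
(-9*34)*R(-4, W(2)) = (-9*34)*(2/(13 + 10*(-4)*(-2 + 2))) = -612/(13 + 10*(-4)*0) = -612/(13 + 0) = -612/13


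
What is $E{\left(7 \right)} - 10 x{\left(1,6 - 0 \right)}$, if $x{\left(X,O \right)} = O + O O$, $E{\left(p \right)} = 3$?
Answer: $-417$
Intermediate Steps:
$x{\left(X,O \right)} = O + O^{2}$
$E{\left(7 \right)} - 10 x{\left(1,6 - 0 \right)} = 3 - 10 \left(6 - 0\right) \left(1 + \left(6 - 0\right)\right) = 3 - 10 \left(6 + 0\right) \left(1 + \left(6 + 0\right)\right) = 3 - 10 \cdot 6 \left(1 + 6\right) = 3 - 10 \cdot 6 \cdot 7 = 3 - 420 = -417$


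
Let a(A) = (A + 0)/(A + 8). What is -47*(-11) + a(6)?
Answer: 3622/7 ≈ 517.43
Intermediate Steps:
a(A) = A/(8 + A)
-47*(-11) + a(6) = -47*(-11) + 6/(8 + 6) = 517 + 6/14 = 517 + 6*(1/14) = 517 + 3/7 = 3622/7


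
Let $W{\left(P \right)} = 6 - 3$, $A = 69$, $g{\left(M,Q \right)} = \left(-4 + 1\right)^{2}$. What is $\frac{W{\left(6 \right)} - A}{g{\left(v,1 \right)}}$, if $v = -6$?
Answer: $- \frac{22}{3} \approx -7.3333$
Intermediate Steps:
$g{\left(M,Q \right)} = 9$ ($g{\left(M,Q \right)} = \left(-3\right)^{2} = 9$)
$W{\left(P \right)} = 3$ ($W{\left(P \right)} = 6 - 3 = 3$)
$\frac{W{\left(6 \right)} - A}{g{\left(v,1 \right)}} = \frac{3 - 69}{9} = \frac{1}{9} \left(-66\right) = - \frac{22}{3}$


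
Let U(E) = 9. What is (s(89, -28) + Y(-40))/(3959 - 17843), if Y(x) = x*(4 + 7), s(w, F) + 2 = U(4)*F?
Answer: 347/6942 ≈ 0.049986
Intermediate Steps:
s(w, F) = -2 + 9*F
Y(x) = 11*x (Y(x) = x*11 = 11*x)
(s(89, -28) + Y(-40))/(3959 - 17843) = ((-2 + 9*(-28)) + 11*(-40))/(3959 - 17843) = ((-2 - 252) - 440)/(-13884) = (-254 - 440)*(-1/13884) = -694*(-1/13884) = 347/6942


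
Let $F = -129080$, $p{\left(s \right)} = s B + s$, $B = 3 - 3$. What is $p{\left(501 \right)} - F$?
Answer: $129581$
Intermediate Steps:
$B = 0$ ($B = 3 - 3 = 0$)
$p{\left(s \right)} = s$ ($p{\left(s \right)} = s 0 + s = 0 + s = s$)
$p{\left(501 \right)} - F = 501 - -129080 = 501 + 129080 = 129581$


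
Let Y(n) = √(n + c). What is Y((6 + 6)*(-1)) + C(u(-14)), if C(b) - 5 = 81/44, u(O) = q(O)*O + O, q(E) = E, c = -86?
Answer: 301/44 + 7*I*√2 ≈ 6.8409 + 9.8995*I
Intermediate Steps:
u(O) = O + O² (u(O) = O*O + O = O² + O = O + O²)
Y(n) = √(-86 + n) (Y(n) = √(n - 86) = √(-86 + n))
C(b) = 301/44 (C(b) = 5 + 81/44 = 301/44)
Y((6 + 6)*(-1)) + C(u(-14)) = √(-86 + (6 + 6)*(-1)) + 301/44 = √(-86 + 12*(-1)) + 301/44 = √(-86 - 12) + 301/44 = √(-98) + 301/44 = 7*I*√2 + 301/44 = 301/44 + 7*I*√2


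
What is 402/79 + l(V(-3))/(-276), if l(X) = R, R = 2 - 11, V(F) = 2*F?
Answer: 37221/7268 ≈ 5.1212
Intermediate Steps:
R = -9
l(X) = -9
402/79 + l(V(-3))/(-276) = 402/79 - 9/(-276) = 402*(1/79) - 9*(-1/276) = 402/79 + 3/92 = 37221/7268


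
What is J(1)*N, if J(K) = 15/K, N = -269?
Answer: -4035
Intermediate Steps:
J(1)*N = (15/1)*(-269) = (15*1)*(-269) = 15*(-269) = -4035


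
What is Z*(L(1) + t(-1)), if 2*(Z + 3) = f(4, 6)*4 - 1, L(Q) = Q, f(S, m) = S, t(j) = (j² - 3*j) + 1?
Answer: 27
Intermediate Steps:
t(j) = 1 + j² - 3*j
Z = 9/2 (Z = -3 + (4*4 - 1)/2 = -3 + (16 - 1)/2 = -3 + (½)*15 = -3 + 15/2 = 9/2 ≈ 4.5000)
Z*(L(1) + t(-1)) = 9*(1 + (1 + (-1)² - 3*(-1)))/2 = 9*(1 + (1 + 1 + 3))/2 = 9*(1 + 5)/2 = (9/2)*6 = 27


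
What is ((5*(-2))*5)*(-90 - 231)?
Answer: 16050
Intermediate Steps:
((5*(-2))*5)*(-90 - 231) = -10*5*(-321) = -50*(-321) = 16050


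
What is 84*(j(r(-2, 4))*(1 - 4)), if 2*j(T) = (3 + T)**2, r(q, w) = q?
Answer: -126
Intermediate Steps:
j(T) = (3 + T)**2/2
84*(j(r(-2, 4))*(1 - 4)) = 84*(((3 - 2)**2/2)*(1 - 4)) = 84*(((1/2)*1**2)*(-3)) = 84*(((1/2)*1)*(-3)) = 84*((1/2)*(-3)) = 84*(-3/2) = -126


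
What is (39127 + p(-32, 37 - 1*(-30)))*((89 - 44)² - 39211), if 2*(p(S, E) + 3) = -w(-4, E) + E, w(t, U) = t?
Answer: -1456185167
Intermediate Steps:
p(S, E) = -1 + E/2 (p(S, E) = -3 + (-1*(-4) + E)/2 = -3 + (4 + E)/2 = -3 + (2 + E/2) = -1 + E/2)
(39127 + p(-32, 37 - 1*(-30)))*((89 - 44)² - 39211) = (39127 + (-1 + (37 - 1*(-30))/2))*((89 - 44)² - 39211) = (39127 + (-1 + (37 + 30)/2))*(45² - 39211) = (39127 + (-1 + (½)*67))*(2025 - 39211) = (39127 + (-1 + 67/2))*(-37186) = (39127 + 65/2)*(-37186) = (78319/2)*(-37186) = -1456185167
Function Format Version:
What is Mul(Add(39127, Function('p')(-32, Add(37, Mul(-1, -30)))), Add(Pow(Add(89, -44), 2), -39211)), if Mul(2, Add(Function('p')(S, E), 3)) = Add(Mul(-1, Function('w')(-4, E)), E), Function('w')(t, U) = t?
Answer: -1456185167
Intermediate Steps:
Function('p')(S, E) = Add(-1, Mul(Rational(1, 2), E)) (Function('p')(S, E) = Add(-3, Mul(Rational(1, 2), Add(Mul(-1, -4), E))) = Add(-3, Mul(Rational(1, 2), Add(4, E))) = Add(-3, Add(2, Mul(Rational(1, 2), E))) = Add(-1, Mul(Rational(1, 2), E)))
Mul(Add(39127, Function('p')(-32, Add(37, Mul(-1, -30)))), Add(Pow(Add(89, -44), 2), -39211)) = Mul(Add(39127, Add(-1, Mul(Rational(1, 2), Add(37, Mul(-1, -30))))), Add(Pow(Add(89, -44), 2), -39211)) = Mul(Add(39127, Add(-1, Mul(Rational(1, 2), Add(37, 30)))), Add(Pow(45, 2), -39211)) = Mul(Add(39127, Add(-1, Mul(Rational(1, 2), 67))), Add(2025, -39211)) = Mul(Add(39127, Add(-1, Rational(67, 2))), -37186) = Mul(Add(39127, Rational(65, 2)), -37186) = Mul(Rational(78319, 2), -37186) = -1456185167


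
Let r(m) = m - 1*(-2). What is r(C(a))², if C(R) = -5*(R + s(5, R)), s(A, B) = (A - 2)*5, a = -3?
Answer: 3364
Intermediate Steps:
s(A, B) = -10 + 5*A (s(A, B) = (-2 + A)*5 = -10 + 5*A)
C(R) = -75 - 5*R (C(R) = -5*(R + (-10 + 5*5)) = -5*(R + (-10 + 25)) = -5*(R + 15) = -5*(15 + R) = -75 - 5*R)
r(m) = 2 + m (r(m) = m + 2 = 2 + m)
r(C(a))² = (2 + (-75 - 5*(-3)))² = (2 + (-75 + 15))² = (2 - 60)² = (-58)² = 3364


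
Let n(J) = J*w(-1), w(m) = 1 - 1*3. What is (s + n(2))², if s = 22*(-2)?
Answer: 2304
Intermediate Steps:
w(m) = -2 (w(m) = 1 - 3 = -2)
s = -44
n(J) = -2*J (n(J) = J*(-2) = -2*J)
(s + n(2))² = (-44 - 2*2)² = (-44 - 4)² = (-48)² = 2304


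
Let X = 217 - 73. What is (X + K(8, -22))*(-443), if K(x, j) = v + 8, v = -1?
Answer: -66893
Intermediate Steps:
K(x, j) = 7 (K(x, j) = -1 + 8 = 7)
X = 144
(X + K(8, -22))*(-443) = (144 + 7)*(-443) = 151*(-443) = -66893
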